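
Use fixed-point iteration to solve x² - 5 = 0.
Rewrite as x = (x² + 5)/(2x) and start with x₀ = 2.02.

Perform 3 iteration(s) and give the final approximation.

Equation: x² - 5 = 0
Fixed-point form: x = (x² + 5)/(2x)
x₀ = 2.02

x_1 = g(2.020000) = 2.247624
x_2 = g(2.247624) = 2.236098
x_3 = g(2.236098) = 2.236068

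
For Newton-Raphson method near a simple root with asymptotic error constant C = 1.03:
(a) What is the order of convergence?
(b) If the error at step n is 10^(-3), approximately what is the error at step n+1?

(a) Newton-Raphson has quadratic (order 2) convergence near simple roots.
    This means |e_{n+1}| ≈ C|e_n|².

(b) With |e_n| = 10^(-3) and C = 1.03:
    |e_{n+1}| ≈ 1.03 × (10^(-3))² = 1.03 × 10^(-6)

(a) 2 (quadratic); (b) |e_{n+1}| ≈ 1.030e-06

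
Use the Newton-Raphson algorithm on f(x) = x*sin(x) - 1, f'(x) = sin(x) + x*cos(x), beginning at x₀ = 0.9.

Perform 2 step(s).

f(x) = x*sin(x) - 1
f'(x) = sin(x) + x*cos(x)
x₀ = 0.9

Newton-Raphson formula: x_{n+1} = x_n - f(x_n)/f'(x_n)

Iteration 1:
  f(0.900000) = -0.295006
  f'(0.900000) = 1.342776
  x_1 = 0.900000 - (-0.295006)/1.342776 = 1.119698
Iteration 2:
  f(1.119698) = 0.007694
  f'(1.119698) = 1.388106
  x_2 = 1.119698 - 0.007694/1.388106 = 1.114156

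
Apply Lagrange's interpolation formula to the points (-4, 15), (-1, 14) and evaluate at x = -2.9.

Lagrange interpolation formula:
P(x) = Σ yᵢ × Lᵢ(x)
where Lᵢ(x) = Π_{j≠i} (x - xⱼ)/(xᵢ - xⱼ)

L_0(-2.9) = (-2.9 - (-1))/(-4 - (-1)) = 0.633333
L_1(-2.9) = (-2.9 - (-4))/(-1 - (-4)) = 0.366667

P(-2.9) = 15×L_0(-2.9) + 14×L_1(-2.9)
P(-2.9) = 14.633333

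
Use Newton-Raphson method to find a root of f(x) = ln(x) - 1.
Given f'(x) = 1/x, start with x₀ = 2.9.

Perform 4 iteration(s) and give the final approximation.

f(x) = ln(x) - 1
f'(x) = 1/x
x₀ = 2.9

Newton-Raphson formula: x_{n+1} = x_n - f(x_n)/f'(x_n)

Iteration 1:
  f(2.900000) = 0.064711
  f'(2.900000) = 0.344828
  x_1 = 2.900000 - 0.064711/0.344828 = 2.712339
Iteration 2:
  f(2.712339) = -0.002189
  f'(2.712339) = 0.368685
  x_2 = 2.712339 - (-0.002189)/0.368685 = 2.718275
Iteration 3:
  f(2.718275) = -0.000002
  f'(2.718275) = 0.367880
  x_3 = 2.718275 - (-0.000002)/0.367880 = 2.718282
Iteration 4:
  f(2.718282) = 0.000000
  f'(2.718282) = 0.367879
  x_4 = 2.718282 - 0.000000/0.367879 = 2.718282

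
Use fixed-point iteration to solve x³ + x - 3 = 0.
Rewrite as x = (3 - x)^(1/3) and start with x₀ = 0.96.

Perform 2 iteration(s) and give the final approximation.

Equation: x³ + x - 3 = 0
Fixed-point form: x = (3 - x)^(1/3)
x₀ = 0.96

x_1 = g(0.960000) = 1.268265
x_2 = g(1.268265) = 1.200864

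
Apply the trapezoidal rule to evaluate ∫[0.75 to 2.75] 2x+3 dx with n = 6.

f(x) = 2x+3
a = 0.75, b = 2.75, n = 6
h = (b - a)/n = 0.333333

Trapezoidal rule: (h/2)[f(x₀) + 2f(x₁) + 2f(x₂) + ... + f(xₙ)]

x_0 = 0.7500, f(x_0) = 4.500000, coefficient = 1
x_1 = 1.0833, f(x_1) = 5.166667, coefficient = 2
x_2 = 1.4167, f(x_2) = 5.833333, coefficient = 2
x_3 = 1.7500, f(x_3) = 6.500000, coefficient = 2
x_4 = 2.0833, f(x_4) = 7.166667, coefficient = 2
x_5 = 2.4167, f(x_5) = 7.833333, coefficient = 2
x_6 = 2.7500, f(x_6) = 8.500000, coefficient = 1

I ≈ (0.333333/2) × 78.000000 = 13.000000
Exact value: 13.000000
Error: 0.000000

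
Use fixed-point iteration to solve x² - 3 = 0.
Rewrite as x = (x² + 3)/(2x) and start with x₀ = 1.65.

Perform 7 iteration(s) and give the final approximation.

Equation: x² - 3 = 0
Fixed-point form: x = (x² + 3)/(2x)
x₀ = 1.65

x_1 = g(1.650000) = 1.734091
x_2 = g(1.734091) = 1.732052
x_3 = g(1.732052) = 1.732051
x_4 = g(1.732051) = 1.732051
x_5 = g(1.732051) = 1.732051
x_6 = g(1.732051) = 1.732051
x_7 = g(1.732051) = 1.732051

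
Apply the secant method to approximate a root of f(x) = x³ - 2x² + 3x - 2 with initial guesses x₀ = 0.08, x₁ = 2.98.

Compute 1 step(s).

f(x) = x³ - 2x² + 3x - 2
x₀ = 0.08, x₁ = 2.98

Secant formula: x_{n+1} = x_n - f(x_n)(x_n - x_{n-1})/(f(x_n) - f(x_{n-1}))

Iteration 1:
  f(0.080000) = -1.772288
  f(2.980000) = 15.642792
  x_2 = 2.980000 - 15.642792×(2.980000 - 0.080000)/(15.642792 - (-1.772288))
       = 0.375126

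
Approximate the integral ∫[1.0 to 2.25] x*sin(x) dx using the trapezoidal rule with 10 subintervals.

f(x) = x*sin(x)
a = 1.0, b = 2.25, n = 10
h = (b - a)/n = 0.125000

Trapezoidal rule: (h/2)[f(x₀) + 2f(x₁) + 2f(x₂) + ... + f(xₙ)]

x_0 = 1.0000, f(x_0) = 0.841471, coefficient = 1
x_1 = 1.1250, f(x_1) = 1.015051, coefficient = 2
x_2 = 1.2500, f(x_2) = 1.186231, coefficient = 2
x_3 = 1.3750, f(x_3) = 1.348728, coefficient = 2
x_4 = 1.5000, f(x_4) = 1.496242, coefficient = 2
x_5 = 1.6250, f(x_5) = 1.622613, coefficient = 2
x_6 = 1.7500, f(x_6) = 1.721975, coefficient = 2
x_7 = 1.8750, f(x_7) = 1.788911, coefficient = 2
x_8 = 2.0000, f(x_8) = 1.818595, coefficient = 2
x_9 = 2.1250, f(x_9) = 1.806930, coefficient = 2
x_10 = 2.2500, f(x_10) = 1.750665, coefficient = 1

I ≈ (0.125000/2) × 30.202688 = 1.887668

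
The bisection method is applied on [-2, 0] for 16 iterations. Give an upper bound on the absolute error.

Bisection error bound: |error| ≤ (b-a)/2^n
|error| ≤ (0 - (-2))/2^16 = 2/2^16
|error| ≤ 0.0000305176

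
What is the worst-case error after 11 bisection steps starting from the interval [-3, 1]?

Bisection error bound: |error| ≤ (b-a)/2^n
|error| ≤ (1 - (-3))/2^11 = 4/2^11
|error| ≤ 0.0019531250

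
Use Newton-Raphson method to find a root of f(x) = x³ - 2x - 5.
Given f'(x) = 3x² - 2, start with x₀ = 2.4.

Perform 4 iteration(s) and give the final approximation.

f(x) = x³ - 2x - 5
f'(x) = 3x² - 2
x₀ = 2.4

Newton-Raphson formula: x_{n+1} = x_n - f(x_n)/f'(x_n)

Iteration 1:
  f(2.400000) = 4.024000
  f'(2.400000) = 15.280000
  x_1 = 2.400000 - 4.024000/15.280000 = 2.136649
Iteration 2:
  f(2.136649) = 0.481082
  f'(2.136649) = 11.695810
  x_2 = 2.136649 - 0.481082/11.695810 = 2.095516
Iteration 3:
  f(2.095516) = 0.010775
  f'(2.095516) = 11.173567
  x_3 = 2.095516 - 0.010775/11.173567 = 2.094552
Iteration 4:
  f(2.094552) = 0.000006
  f'(2.094552) = 11.161444
  x_4 = 2.094552 - 0.000006/11.161444 = 2.094551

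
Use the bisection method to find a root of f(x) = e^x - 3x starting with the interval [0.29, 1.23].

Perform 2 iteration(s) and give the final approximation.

f(x) = e^x - 3x
Initial interval: [0.29, 1.23]

Iteration 1:
  c_1 = (0.290000 + 1.230000)/2 = 0.760000
  f(c_1) = f(0.760000) = -0.141724
  f(a) × f(c) < 0, new interval: [0.290000, 0.760000]
Iteration 2:
  c_2 = (0.290000 + 0.760000)/2 = 0.525000
  f(c_2) = f(0.525000) = 0.115459
  f(a) × f(c) ≥ 0, new interval: [0.525000, 0.760000]

After 2 iteration(s), the approximation is c_2 = 0.525000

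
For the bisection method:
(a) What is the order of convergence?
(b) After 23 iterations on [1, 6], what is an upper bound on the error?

(a) Bisection has linear (order 1) convergence; the error is halved each step.

(b) Error bound = (b-a)/2^n = (6 - 1)/2^{23}
    = 5/2^{23}

(a) 1 (linear); (b) error ≤ 5.96e-07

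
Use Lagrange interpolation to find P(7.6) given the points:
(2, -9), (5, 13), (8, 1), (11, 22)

Lagrange interpolation formula:
P(x) = Σ yᵢ × Lᵢ(x)
where Lᵢ(x) = Π_{j≠i} (x - xⱼ)/(xᵢ - xⱼ)

L_0(7.6) = (7.6 - 5)/(2 - 5) × (7.6 - 8)/(2 - 8) × (7.6 - 11)/(2 - 11) = -0.021827
L_1(7.6) = (7.6 - 2)/(5 - 2) × (7.6 - 8)/(5 - 8) × (7.6 - 11)/(5 - 11) = 0.141037
L_2(7.6) = (7.6 - 2)/(8 - 2) × (7.6 - 5)/(8 - 5) × (7.6 - 11)/(8 - 11) = 0.916741
L_3(7.6) = (7.6 - 2)/(11 - 2) × (7.6 - 5)/(11 - 5) × (7.6 - 8)/(11 - 8) = -0.035951

P(7.6) = (-9)×L_0(7.6) + 13×L_1(7.6) + 1×L_2(7.6) + 22×L_3(7.6)
P(7.6) = 2.155753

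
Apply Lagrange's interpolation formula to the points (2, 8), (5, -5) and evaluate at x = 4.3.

Lagrange interpolation formula:
P(x) = Σ yᵢ × Lᵢ(x)
where Lᵢ(x) = Π_{j≠i} (x - xⱼ)/(xᵢ - xⱼ)

L_0(4.3) = (4.3 - 5)/(2 - 5) = 0.233333
L_1(4.3) = (4.3 - 2)/(5 - 2) = 0.766667

P(4.3) = 8×L_0(4.3) + (-5)×L_1(4.3)
P(4.3) = -1.966667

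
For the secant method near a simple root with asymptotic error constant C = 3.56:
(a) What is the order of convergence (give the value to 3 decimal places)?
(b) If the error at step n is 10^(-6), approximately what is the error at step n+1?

(a) Secant method has superlinear convergence with order φ = (1+√5)/2 ≈ 1.618.
    This means |e_{n+1}| ≈ C|e_n|^1.618.

(b) With |e_n| = 10^(-6) and C = 3.56:
    |e_{n+1}| ≈ 3.56 × (10^(-6))^1.618 = 3.56 × 10^(-9.71)

(a) ≈ 1.618 (golden ratio); (b) |e_{n+1}| ≈ 6.970e-10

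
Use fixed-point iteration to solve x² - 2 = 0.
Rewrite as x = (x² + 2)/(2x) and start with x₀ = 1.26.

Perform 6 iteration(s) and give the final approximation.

Equation: x² - 2 = 0
Fixed-point form: x = (x² + 2)/(2x)
x₀ = 1.26

x_1 = g(1.260000) = 1.423651
x_2 = g(1.423651) = 1.414245
x_3 = g(1.414245) = 1.414214
x_4 = g(1.414214) = 1.414214
x_5 = g(1.414214) = 1.414214
x_6 = g(1.414214) = 1.414214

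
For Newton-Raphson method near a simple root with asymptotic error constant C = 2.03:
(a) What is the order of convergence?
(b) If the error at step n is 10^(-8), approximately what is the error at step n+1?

(a) Newton-Raphson has quadratic (order 2) convergence near simple roots.
    This means |e_{n+1}| ≈ C|e_n|².

(b) With |e_n| = 10^(-8) and C = 2.03:
    |e_{n+1}| ≈ 2.03 × (10^(-8))² = 2.03 × 10^(-16)

(a) 2 (quadratic); (b) |e_{n+1}| ≈ 2.030e-16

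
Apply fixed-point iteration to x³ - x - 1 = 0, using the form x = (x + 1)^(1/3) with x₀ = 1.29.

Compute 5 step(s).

Equation: x³ - x - 1 = 0
Fixed-point form: x = (x + 1)^(1/3)
x₀ = 1.29

x_1 = g(1.290000) = 1.318090
x_2 = g(1.318090) = 1.323458
x_3 = g(1.323458) = 1.324479
x_4 = g(1.324479) = 1.324672
x_5 = g(1.324672) = 1.324709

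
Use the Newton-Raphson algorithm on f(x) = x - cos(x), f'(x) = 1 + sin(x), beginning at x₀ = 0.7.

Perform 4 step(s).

f(x) = x - cos(x)
f'(x) = 1 + sin(x)
x₀ = 0.7

Newton-Raphson formula: x_{n+1} = x_n - f(x_n)/f'(x_n)

Iteration 1:
  f(0.700000) = -0.064842
  f'(0.700000) = 1.644218
  x_1 = 0.700000 - (-0.064842)/1.644218 = 0.739436
Iteration 2:
  f(0.739436) = 0.000588
  f'(0.739436) = 1.673872
  x_2 = 0.739436 - 0.000588/1.673872 = 0.739085
Iteration 3:
  f(0.739085) = 0.000000
  f'(0.739085) = 1.673612
  x_3 = 0.739085 - 0.000000/1.673612 = 0.739085
Iteration 4:
  f(0.739085) = 0.000000
  f'(0.739085) = 1.673612
  x_4 = 0.739085 - 0.000000/1.673612 = 0.739085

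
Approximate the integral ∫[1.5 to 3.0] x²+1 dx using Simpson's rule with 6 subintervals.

f(x) = x²+1
a = 1.5, b = 3.0, n = 6
h = (b - a)/n = 0.250000

Simpson's rule: (h/3)[f(x₀) + 4f(x₁) + 2f(x₂) + ... + f(xₙ)]

x_0 = 1.5000, f(x_0) = 3.250000, coefficient = 1
x_1 = 1.7500, f(x_1) = 4.062500, coefficient = 4
x_2 = 2.0000, f(x_2) = 5.000000, coefficient = 2
x_3 = 2.2500, f(x_3) = 6.062500, coefficient = 4
x_4 = 2.5000, f(x_4) = 7.250000, coefficient = 2
x_5 = 2.7500, f(x_5) = 8.562500, coefficient = 4
x_6 = 3.0000, f(x_6) = 10.000000, coefficient = 1

I ≈ (0.250000/3) × 112.500000 = 9.375000
Exact value: 9.375000
Error: 0.000000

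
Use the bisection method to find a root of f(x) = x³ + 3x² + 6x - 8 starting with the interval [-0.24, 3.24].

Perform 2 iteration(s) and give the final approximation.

f(x) = x³ + 3x² + 6x - 8
Initial interval: [-0.24, 3.24]

Iteration 1:
  c_1 = (-0.240000 + 3.240000)/2 = 1.500000
  f(c_1) = f(1.500000) = 11.125000
  f(a) × f(c) < 0, new interval: [-0.240000, 1.500000]
Iteration 2:
  c_2 = (-0.240000 + 1.500000)/2 = 0.630000
  f(c_2) = f(0.630000) = -2.779253
  f(a) × f(c) ≥ 0, new interval: [0.630000, 1.500000]

After 2 iteration(s), the approximation is c_2 = 0.630000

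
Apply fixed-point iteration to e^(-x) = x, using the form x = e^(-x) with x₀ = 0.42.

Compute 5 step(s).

Equation: e^(-x) = x
Fixed-point form: x = e^(-x)
x₀ = 0.42

x_1 = g(0.420000) = 0.657047
x_2 = g(0.657047) = 0.518380
x_3 = g(0.518380) = 0.595484
x_4 = g(0.595484) = 0.551295
x_5 = g(0.551295) = 0.576203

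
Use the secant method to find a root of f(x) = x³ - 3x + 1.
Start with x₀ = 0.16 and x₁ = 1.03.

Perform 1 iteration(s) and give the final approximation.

f(x) = x³ - 3x + 1
x₀ = 0.16, x₁ = 1.03

Secant formula: x_{n+1} = x_n - f(x_n)(x_n - x_{n-1})/(f(x_n) - f(x_{n-1}))

Iteration 1:
  f(0.160000) = 0.524096
  f(1.030000) = -0.997273
  x_2 = 1.030000 - (-0.997273)×(1.030000 - 0.160000)/(-0.997273 - 0.524096)
       = 0.459706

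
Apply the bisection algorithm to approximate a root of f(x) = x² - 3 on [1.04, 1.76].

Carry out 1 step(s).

f(x) = x² - 3
Initial interval: [1.04, 1.76]

Iteration 1:
  c_1 = (1.040000 + 1.760000)/2 = 1.400000
  f(c_1) = f(1.400000) = -1.040000
  f(a) × f(c) ≥ 0, new interval: [1.400000, 1.760000]

After 1 iteration(s), the approximation is c_1 = 1.400000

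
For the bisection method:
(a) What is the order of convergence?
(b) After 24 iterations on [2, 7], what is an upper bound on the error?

(a) Bisection has linear (order 1) convergence; the error is halved each step.

(b) Error bound = (b-a)/2^n = (7 - 2)/2^{24}
    = 5/2^{24}

(a) 1 (linear); (b) error ≤ 2.98e-07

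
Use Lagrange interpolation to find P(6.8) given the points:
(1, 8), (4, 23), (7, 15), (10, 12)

Lagrange interpolation formula:
P(x) = Σ yᵢ × Lᵢ(x)
where Lᵢ(x) = Π_{j≠i} (x - xⱼ)/(xᵢ - xⱼ)

L_0(6.8) = (6.8 - 4)/(1 - 4) × (6.8 - 7)/(1 - 7) × (6.8 - 10)/(1 - 10) = -0.011062
L_1(6.8) = (6.8 - 1)/(4 - 1) × (6.8 - 7)/(4 - 7) × (6.8 - 10)/(4 - 10) = 0.068741
L_2(6.8) = (6.8 - 1)/(7 - 1) × (6.8 - 4)/(7 - 4) × (6.8 - 10)/(7 - 10) = 0.962370
L_3(6.8) = (6.8 - 1)/(10 - 1) × (6.8 - 4)/(10 - 4) × (6.8 - 7)/(10 - 7) = -0.020049

P(6.8) = 8×L_0(6.8) + 23×L_1(6.8) + 15×L_2(6.8) + 12×L_3(6.8)
P(6.8) = 15.687506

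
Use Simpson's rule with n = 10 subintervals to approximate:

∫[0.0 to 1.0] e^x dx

f(x) = e^x
a = 0.0, b = 1.0, n = 10
h = (b - a)/n = 0.100000

Simpson's rule: (h/3)[f(x₀) + 4f(x₁) + 2f(x₂) + ... + f(xₙ)]

x_0 = 0.0000, f(x_0) = 1.000000, coefficient = 1
x_1 = 0.1000, f(x_1) = 1.105171, coefficient = 4
x_2 = 0.2000, f(x_2) = 1.221403, coefficient = 2
x_3 = 0.3000, f(x_3) = 1.349859, coefficient = 4
x_4 = 0.4000, f(x_4) = 1.491825, coefficient = 2
x_5 = 0.5000, f(x_5) = 1.648721, coefficient = 4
x_6 = 0.6000, f(x_6) = 1.822119, coefficient = 2
x_7 = 0.7000, f(x_7) = 2.013753, coefficient = 4
x_8 = 0.8000, f(x_8) = 2.225541, coefficient = 2
x_9 = 0.9000, f(x_9) = 2.459603, coefficient = 4
x_10 = 1.0000, f(x_10) = 2.718282, coefficient = 1

I ≈ (0.100000/3) × 51.548483 = 1.718283
Exact value: 1.718282
Error: 0.000001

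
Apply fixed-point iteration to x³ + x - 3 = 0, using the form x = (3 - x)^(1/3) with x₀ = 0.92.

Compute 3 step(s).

Equation: x³ + x - 3 = 0
Fixed-point form: x = (3 - x)^(1/3)
x₀ = 0.92

x_1 = g(0.920000) = 1.276501
x_2 = g(1.276501) = 1.198957
x_3 = g(1.198957) = 1.216675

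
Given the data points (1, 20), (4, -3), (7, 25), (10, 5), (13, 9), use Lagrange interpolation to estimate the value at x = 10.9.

Lagrange interpolation formula:
P(x) = Σ yᵢ × Lᵢ(x)
where Lᵢ(x) = Π_{j≠i} (x - xⱼ)/(xᵢ - xⱼ)

L_0(10.9) = (10.9 - 4)/(1 - 4) × (10.9 - 7)/(1 - 7) × (10.9 - 10)/(1 - 10) × (10.9 - 13)/(1 - 13) = -0.026163
L_1(10.9) = (10.9 - 1)/(4 - 1) × (10.9 - 7)/(4 - 7) × (10.9 - 10)/(4 - 10) × (10.9 - 13)/(4 - 13) = 0.150150
L_2(10.9) = (10.9 - 1)/(7 - 1) × (10.9 - 4)/(7 - 4) × (10.9 - 10)/(7 - 10) × (10.9 - 13)/(7 - 13) = -0.398475
L_3(10.9) = (10.9 - 1)/(10 - 1) × (10.9 - 4)/(10 - 4) × (10.9 - 7)/(10 - 7) × (10.9 - 13)/(10 - 13) = 1.151150
L_4(10.9) = (10.9 - 1)/(13 - 1) × (10.9 - 4)/(13 - 4) × (10.9 - 7)/(13 - 7) × (10.9 - 10)/(13 - 10) = 0.123338

P(10.9) = 20×L_0(10.9) + (-3)×L_1(10.9) + 25×L_2(10.9) + 5×L_3(10.9) + 9×L_4(10.9)
P(10.9) = -4.069788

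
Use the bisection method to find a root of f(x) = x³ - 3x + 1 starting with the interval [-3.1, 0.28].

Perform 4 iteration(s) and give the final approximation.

f(x) = x³ - 3x + 1
Initial interval: [-3.1, 0.28]

Iteration 1:
  c_1 = (-3.100000 + 0.280000)/2 = -1.410000
  f(c_1) = f(-1.410000) = 2.426779
  f(a) × f(c) < 0, new interval: [-3.100000, -1.410000]
Iteration 2:
  c_2 = (-3.100000 + (-1.410000))/2 = -2.255000
  f(c_2) = f(-2.255000) = -3.701731
  f(a) × f(c) ≥ 0, new interval: [-2.255000, -1.410000]
Iteration 3:
  c_3 = (-2.255000 + (-1.410000))/2 = -1.832500
  f(c_3) = f(-1.832500) = 0.343862
  f(a) × f(c) < 0, new interval: [-2.255000, -1.832500]
Iteration 4:
  c_4 = (-2.255000 + (-1.832500))/2 = -2.043750
  f(c_4) = f(-2.043750) = -1.405318
  f(a) × f(c) ≥ 0, new interval: [-2.043750, -1.832500]

After 4 iteration(s), the approximation is c_4 = -2.043750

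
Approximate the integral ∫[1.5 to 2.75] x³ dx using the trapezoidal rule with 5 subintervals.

f(x) = x³
a = 1.5, b = 2.75, n = 5
h = (b - a)/n = 0.250000

Trapezoidal rule: (h/2)[f(x₀) + 2f(x₁) + 2f(x₂) + ... + f(xₙ)]

x_0 = 1.5000, f(x_0) = 3.375000, coefficient = 1
x_1 = 1.7500, f(x_1) = 5.359375, coefficient = 2
x_2 = 2.0000, f(x_2) = 8.000000, coefficient = 2
x_3 = 2.2500, f(x_3) = 11.390625, coefficient = 2
x_4 = 2.5000, f(x_4) = 15.625000, coefficient = 2
x_5 = 2.7500, f(x_5) = 20.796875, coefficient = 1

I ≈ (0.250000/2) × 104.921875 = 13.115234
Exact value: 13.032227
Error: 0.083008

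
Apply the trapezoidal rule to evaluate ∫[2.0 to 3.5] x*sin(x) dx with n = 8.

f(x) = x*sin(x)
a = 2.0, b = 3.5, n = 8
h = (b - a)/n = 0.187500

Trapezoidal rule: (h/2)[f(x₀) + 2f(x₁) + 2f(x₂) + ... + f(xₙ)]

x_0 = 2.0000, f(x_0) = 1.818595, coefficient = 1
x_1 = 2.1875, f(x_1) = 1.784539, coefficient = 2
x_2 = 2.3750, f(x_2) = 1.647502, coefficient = 2
x_3 = 2.5625, f(x_3) = 1.402366, coefficient = 2
x_4 = 2.7500, f(x_4) = 1.049568, coefficient = 2
x_5 = 2.9375, f(x_5) = 0.595369, coefficient = 2
x_6 = 3.1250, f(x_6) = 0.051850, coefficient = 2
x_7 = 3.3125, f(x_7) = -0.563379, coefficient = 2
x_8 = 3.5000, f(x_8) = -1.227741, coefficient = 1

I ≈ (0.187500/2) × 12.526483 = 1.174358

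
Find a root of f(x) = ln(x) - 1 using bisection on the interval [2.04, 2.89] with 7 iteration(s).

f(x) = ln(x) - 1
Initial interval: [2.04, 2.89]

Iteration 1:
  c_1 = (2.040000 + 2.890000)/2 = 2.465000
  f(c_1) = f(2.465000) = -0.097808
  f(a) × f(c) ≥ 0, new interval: [2.465000, 2.890000]
Iteration 2:
  c_2 = (2.465000 + 2.890000)/2 = 2.677500
  f(c_2) = f(2.677500) = -0.015116
  f(a) × f(c) ≥ 0, new interval: [2.677500, 2.890000]
Iteration 3:
  c_3 = (2.677500 + 2.890000)/2 = 2.783750
  f(c_3) = f(2.783750) = 0.023799
  f(a) × f(c) < 0, new interval: [2.677500, 2.783750]
Iteration 4:
  c_4 = (2.677500 + 2.783750)/2 = 2.730625
  f(c_4) = f(2.730625) = 0.004531
  f(a) × f(c) < 0, new interval: [2.677500, 2.730625]
Iteration 5:
  c_5 = (2.677500 + 2.730625)/2 = 2.704063
  f(c_5) = f(2.704063) = -0.005245
  f(a) × f(c) ≥ 0, new interval: [2.704063, 2.730625]
Iteration 6:
  c_6 = (2.704063 + 2.730625)/2 = 2.717344
  f(c_6) = f(2.717344) = -0.000345
  f(a) × f(c) ≥ 0, new interval: [2.717344, 2.730625]
Iteration 7:
  c_7 = (2.717344 + 2.730625)/2 = 2.723984
  f(c_7) = f(2.723984) = 0.002096
  f(a) × f(c) < 0, new interval: [2.717344, 2.723984]

After 7 iteration(s), the approximation is c_7 = 2.723984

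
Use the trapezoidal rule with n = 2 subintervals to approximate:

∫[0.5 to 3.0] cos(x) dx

f(x) = cos(x)
a = 0.5, b = 3.0, n = 2
h = (b - a)/n = 1.250000

Trapezoidal rule: (h/2)[f(x₀) + 2f(x₁) + 2f(x₂) + ... + f(xₙ)]

x_0 = 0.5000, f(x_0) = 0.877583, coefficient = 1
x_1 = 1.7500, f(x_1) = -0.178246, coefficient = 2
x_2 = 3.0000, f(x_2) = -0.989992, coefficient = 1

I ≈ (1.250000/2) × -0.468902 = -0.293064
Exact value: -0.338306
Error: 0.045242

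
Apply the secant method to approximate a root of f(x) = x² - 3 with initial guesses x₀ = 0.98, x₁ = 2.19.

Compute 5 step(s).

f(x) = x² - 3
x₀ = 0.98, x₁ = 2.19

Secant formula: x_{n+1} = x_n - f(x_n)(x_n - x_{n-1})/(f(x_n) - f(x_{n-1}))

Iteration 1:
  f(0.980000) = -2.039600
  f(2.190000) = 1.796100
  x_2 = 2.190000 - 1.796100×(2.190000 - 0.980000)/(1.796100 - (-2.039600))
       = 1.623407
Iteration 2:
  f(2.190000) = 1.796100
  f(1.623407) = -0.364550
  x_3 = 1.623407 - (-0.364550)×(1.623407 - 2.190000)/(-0.364550 - 1.796100)
       = 1.719004
Iteration 3:
  f(1.623407) = -0.364550
  f(1.719004) = -0.045026
  x_4 = 1.719004 - (-0.045026)×(1.719004 - 1.623407)/(-0.045026 - (-0.364550))
       = 1.732475
Iteration 4:
  f(1.719004) = -0.045026
  f(1.732475) = 0.001469
  x_5 = 1.732475 - 0.001469×(1.732475 - 1.719004)/(0.001469 - (-0.045026))
       = 1.732049
Iteration 5:
  f(1.732475) = 0.001469
  f(1.732049) = -0.000006
  x_6 = 1.732049 - (-0.000006)×(1.732049 - 1.732475)/(-0.000006 - 0.001469)
       = 1.732051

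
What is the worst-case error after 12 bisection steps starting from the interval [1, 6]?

Bisection error bound: |error| ≤ (b-a)/2^n
|error| ≤ (6 - 1)/2^12 = 5/2^12
|error| ≤ 0.0012207031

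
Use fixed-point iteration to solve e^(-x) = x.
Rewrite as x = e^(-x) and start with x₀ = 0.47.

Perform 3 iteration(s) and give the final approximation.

Equation: e^(-x) = x
Fixed-point form: x = e^(-x)
x₀ = 0.47

x_1 = g(0.470000) = 0.625002
x_2 = g(0.625002) = 0.535260
x_3 = g(0.535260) = 0.585517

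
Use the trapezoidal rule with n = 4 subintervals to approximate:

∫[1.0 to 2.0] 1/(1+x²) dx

f(x) = 1/(1+x²)
a = 1.0, b = 2.0, n = 4
h = (b - a)/n = 0.250000

Trapezoidal rule: (h/2)[f(x₀) + 2f(x₁) + 2f(x₂) + ... + f(xₙ)]

x_0 = 1.0000, f(x_0) = 0.500000, coefficient = 1
x_1 = 1.2500, f(x_1) = 0.390244, coefficient = 2
x_2 = 1.5000, f(x_2) = 0.307692, coefficient = 2
x_3 = 1.7500, f(x_3) = 0.246154, coefficient = 2
x_4 = 2.0000, f(x_4) = 0.200000, coefficient = 1

I ≈ (0.250000/2) × 2.588180 = 0.323523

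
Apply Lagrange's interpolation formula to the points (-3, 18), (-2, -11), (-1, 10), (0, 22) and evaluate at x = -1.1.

Lagrange interpolation formula:
P(x) = Σ yᵢ × Lᵢ(x)
where Lᵢ(x) = Π_{j≠i} (x - xⱼ)/(xᵢ - xⱼ)

L_0(-1.1) = (-1.1 - (-2))/(-3 - (-2)) × (-1.1 - (-1))/(-3 - (-1)) × (-1.1 - 0)/(-3 - 0) = -0.016500
L_1(-1.1) = (-1.1 - (-3))/(-2 - (-3)) × (-1.1 - (-1))/(-2 - (-1)) × (-1.1 - 0)/(-2 - 0) = 0.104500
L_2(-1.1) = (-1.1 - (-3))/(-1 - (-3)) × (-1.1 - (-2))/(-1 - (-2)) × (-1.1 - 0)/(-1 - 0) = 0.940500
L_3(-1.1) = (-1.1 - (-3))/(0 - (-3)) × (-1.1 - (-2))/(0 - (-2)) × (-1.1 - (-1))/(0 - (-1)) = -0.028500

P(-1.1) = 18×L_0(-1.1) + (-11)×L_1(-1.1) + 10×L_2(-1.1) + 22×L_3(-1.1)
P(-1.1) = 7.331500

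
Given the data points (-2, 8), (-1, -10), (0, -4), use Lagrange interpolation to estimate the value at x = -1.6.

Lagrange interpolation formula:
P(x) = Σ yᵢ × Lᵢ(x)
where Lᵢ(x) = Π_{j≠i} (x - xⱼ)/(xᵢ - xⱼ)

L_0(-1.6) = (-1.6 - (-1))/(-2 - (-1)) × (-1.6 - 0)/(-2 - 0) = 0.480000
L_1(-1.6) = (-1.6 - (-2))/(-1 - (-2)) × (-1.6 - 0)/(-1 - 0) = 0.640000
L_2(-1.6) = (-1.6 - (-2))/(0 - (-2)) × (-1.6 - (-1))/(0 - (-1)) = -0.120000

P(-1.6) = 8×L_0(-1.6) + (-10)×L_1(-1.6) + (-4)×L_2(-1.6)
P(-1.6) = -2.080000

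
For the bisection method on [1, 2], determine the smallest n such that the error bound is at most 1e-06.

We need (b-a)/2^n ≤ 1e-06
(2 - 1)/2^n ≤ 1e-06
1/2^n ≤ 1e-06
2^n ≥ 1000000
n ≥ log₂(1000000) = 19.93
n ≥ 20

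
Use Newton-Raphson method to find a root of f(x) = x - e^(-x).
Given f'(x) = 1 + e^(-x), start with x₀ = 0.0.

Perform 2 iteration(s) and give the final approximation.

f(x) = x - e^(-x)
f'(x) = 1 + e^(-x)
x₀ = 0.0

Newton-Raphson formula: x_{n+1} = x_n - f(x_n)/f'(x_n)

Iteration 1:
  f(0.000000) = -1.000000
  f'(0.000000) = 2.000000
  x_1 = 0.000000 - (-1.000000)/2.000000 = 0.500000
Iteration 2:
  f(0.500000) = -0.106531
  f'(0.500000) = 1.606531
  x_2 = 0.500000 - (-0.106531)/1.606531 = 0.566311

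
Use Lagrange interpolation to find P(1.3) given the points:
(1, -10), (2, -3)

Lagrange interpolation formula:
P(x) = Σ yᵢ × Lᵢ(x)
where Lᵢ(x) = Π_{j≠i} (x - xⱼ)/(xᵢ - xⱼ)

L_0(1.3) = (1.3 - 2)/(1 - 2) = 0.700000
L_1(1.3) = (1.3 - 1)/(2 - 1) = 0.300000

P(1.3) = (-10)×L_0(1.3) + (-3)×L_1(1.3)
P(1.3) = -7.900000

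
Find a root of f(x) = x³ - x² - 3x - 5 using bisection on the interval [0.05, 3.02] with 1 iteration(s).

f(x) = x³ - x² - 3x - 5
Initial interval: [0.05, 3.02]

Iteration 1:
  c_1 = (0.050000 + 3.020000)/2 = 1.535000
  f(c_1) = f(1.535000) = -8.344420
  f(a) × f(c) ≥ 0, new interval: [1.535000, 3.020000]

After 1 iteration(s), the approximation is c_1 = 1.535000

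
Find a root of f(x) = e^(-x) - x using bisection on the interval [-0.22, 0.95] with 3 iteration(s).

f(x) = e^(-x) - x
Initial interval: [-0.22, 0.95]

Iteration 1:
  c_1 = (-0.220000 + 0.950000)/2 = 0.365000
  f(c_1) = f(0.365000) = 0.329197
  f(a) × f(c) ≥ 0, new interval: [0.365000, 0.950000]
Iteration 2:
  c_2 = (0.365000 + 0.950000)/2 = 0.657500
  f(c_2) = f(0.657500) = -0.139355
  f(a) × f(c) < 0, new interval: [0.365000, 0.657500]
Iteration 3:
  c_3 = (0.365000 + 0.657500)/2 = 0.511250
  f(c_3) = f(0.511250) = 0.088495
  f(a) × f(c) ≥ 0, new interval: [0.511250, 0.657500]

After 3 iteration(s), the approximation is c_3 = 0.511250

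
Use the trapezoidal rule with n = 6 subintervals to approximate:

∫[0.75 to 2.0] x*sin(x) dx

f(x) = x*sin(x)
a = 0.75, b = 2.0, n = 6
h = (b - a)/n = 0.208333

Trapezoidal rule: (h/2)[f(x₀) + 2f(x₁) + 2f(x₂) + ... + f(xₙ)]

x_0 = 0.7500, f(x_0) = 0.511229, coefficient = 1
x_1 = 0.9583, f(x_1) = 0.784141, coefficient = 2
x_2 = 1.1667, f(x_2) = 1.072686, coefficient = 2
x_3 = 1.3750, f(x_3) = 1.348728, coefficient = 2
x_4 = 1.5833, f(x_4) = 1.583209, coefficient = 2
x_5 = 1.7917, f(x_5) = 1.748142, coefficient = 2
x_6 = 2.0000, f(x_6) = 1.818595, coefficient = 1

I ≈ (0.208333/2) × 15.403636 = 1.604545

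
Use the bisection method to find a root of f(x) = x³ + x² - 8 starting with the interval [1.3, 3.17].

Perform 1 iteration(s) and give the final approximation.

f(x) = x³ + x² - 8
Initial interval: [1.3, 3.17]

Iteration 1:
  c_1 = (1.300000 + 3.170000)/2 = 2.235000
  f(c_1) = f(2.235000) = 8.159553
  f(a) × f(c) < 0, new interval: [1.300000, 2.235000]

After 1 iteration(s), the approximation is c_1 = 2.235000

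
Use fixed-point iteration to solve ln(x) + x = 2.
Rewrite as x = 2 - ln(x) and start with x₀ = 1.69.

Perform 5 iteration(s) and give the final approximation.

Equation: ln(x) + x = 2
Fixed-point form: x = 2 - ln(x)
x₀ = 1.69

x_1 = g(1.690000) = 1.475271
x_2 = g(1.475271) = 1.611158
x_3 = g(1.611158) = 1.523047
x_4 = g(1.523047) = 1.579287
x_5 = g(1.579287) = 1.543026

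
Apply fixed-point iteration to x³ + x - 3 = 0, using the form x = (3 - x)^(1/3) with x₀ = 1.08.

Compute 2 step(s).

Equation: x³ + x - 3 = 0
Fixed-point form: x = (3 - x)^(1/3)
x₀ = 1.08

x_1 = g(1.080000) = 1.242893
x_2 = g(1.242893) = 1.206700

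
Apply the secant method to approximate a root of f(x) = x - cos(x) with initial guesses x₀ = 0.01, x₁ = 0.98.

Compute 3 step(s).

f(x) = x - cos(x)
x₀ = 0.01, x₁ = 0.98

Secant formula: x_{n+1} = x_n - f(x_n)(x_n - x_{n-1})/(f(x_n) - f(x_{n-1}))

Iteration 1:
  f(0.010000) = -0.989950
  f(0.980000) = 0.422977
  x_2 = 0.980000 - 0.422977×(0.980000 - 0.010000)/(0.422977 - (-0.989950))
       = 0.689618
Iteration 2:
  f(0.980000) = 0.422977
  f(0.689618) = -0.081870
  x_3 = 0.689618 - (-0.081870)×(0.689618 - 0.980000)/(-0.081870 - 0.422977)
       = 0.736709
Iteration 3:
  f(0.689618) = -0.081870
  f(0.736709) = -0.003974
  x_4 = 0.736709 - (-0.003974)×(0.736709 - 0.689618)/(-0.003974 - (-0.081870))
       = 0.739112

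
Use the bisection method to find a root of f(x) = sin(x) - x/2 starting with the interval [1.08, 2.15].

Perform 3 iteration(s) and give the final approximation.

f(x) = sin(x) - x/2
Initial interval: [1.08, 2.15]

Iteration 1:
  c_1 = (1.080000 + 2.150000)/2 = 1.615000
  f(c_1) = f(1.615000) = 0.191523
  f(a) × f(c) ≥ 0, new interval: [1.615000, 2.150000]
Iteration 2:
  c_2 = (1.615000 + 2.150000)/2 = 1.882500
  f(c_2) = f(1.882500) = 0.010562
  f(a) × f(c) ≥ 0, new interval: [1.882500, 2.150000]
Iteration 3:
  c_3 = (1.882500 + 2.150000)/2 = 2.016250
  f(c_3) = f(2.016250) = -0.105710
  f(a) × f(c) < 0, new interval: [1.882500, 2.016250]

After 3 iteration(s), the approximation is c_3 = 2.016250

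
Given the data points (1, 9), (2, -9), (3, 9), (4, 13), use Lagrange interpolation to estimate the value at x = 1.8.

Lagrange interpolation formula:
P(x) = Σ yᵢ × Lᵢ(x)
where Lᵢ(x) = Π_{j≠i} (x - xⱼ)/(xᵢ - xⱼ)

L_0(1.8) = (1.8 - 2)/(1 - 2) × (1.8 - 3)/(1 - 3) × (1.8 - 4)/(1 - 4) = 0.088000
L_1(1.8) = (1.8 - 1)/(2 - 1) × (1.8 - 3)/(2 - 3) × (1.8 - 4)/(2 - 4) = 1.056000
L_2(1.8) = (1.8 - 1)/(3 - 1) × (1.8 - 2)/(3 - 2) × (1.8 - 4)/(3 - 4) = -0.176000
L_3(1.8) = (1.8 - 1)/(4 - 1) × (1.8 - 2)/(4 - 2) × (1.8 - 3)/(4 - 3) = 0.032000

P(1.8) = 9×L_0(1.8) + (-9)×L_1(1.8) + 9×L_2(1.8) + 13×L_3(1.8)
P(1.8) = -9.880000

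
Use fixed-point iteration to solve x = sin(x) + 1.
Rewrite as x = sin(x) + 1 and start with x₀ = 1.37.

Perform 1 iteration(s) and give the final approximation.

Equation: x = sin(x) + 1
Fixed-point form: x = sin(x) + 1
x₀ = 1.37

x_1 = g(1.370000) = 1.979908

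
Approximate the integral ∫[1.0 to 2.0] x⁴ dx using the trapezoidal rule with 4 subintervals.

f(x) = x⁴
a = 1.0, b = 2.0, n = 4
h = (b - a)/n = 0.250000

Trapezoidal rule: (h/2)[f(x₀) + 2f(x₁) + 2f(x₂) + ... + f(xₙ)]

x_0 = 1.0000, f(x_0) = 1.000000, coefficient = 1
x_1 = 1.2500, f(x_1) = 2.441406, coefficient = 2
x_2 = 1.5000, f(x_2) = 5.062500, coefficient = 2
x_3 = 1.7500, f(x_3) = 9.378906, coefficient = 2
x_4 = 2.0000, f(x_4) = 16.000000, coefficient = 1

I ≈ (0.250000/2) × 50.765625 = 6.345703
Exact value: 6.200000
Error: 0.145703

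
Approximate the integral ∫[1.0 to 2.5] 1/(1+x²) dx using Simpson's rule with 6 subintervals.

f(x) = 1/(1+x²)
a = 1.0, b = 2.5, n = 6
h = (b - a)/n = 0.250000

Simpson's rule: (h/3)[f(x₀) + 4f(x₁) + 2f(x₂) + ... + f(xₙ)]

x_0 = 1.0000, f(x_0) = 0.500000, coefficient = 1
x_1 = 1.2500, f(x_1) = 0.390244, coefficient = 4
x_2 = 1.5000, f(x_2) = 0.307692, coefficient = 2
x_3 = 1.7500, f(x_3) = 0.246154, coefficient = 4
x_4 = 2.0000, f(x_4) = 0.200000, coefficient = 2
x_5 = 2.2500, f(x_5) = 0.164948, coefficient = 4
x_6 = 2.5000, f(x_6) = 0.137931, coefficient = 1

I ≈ (0.250000/3) × 4.858700 = 0.404892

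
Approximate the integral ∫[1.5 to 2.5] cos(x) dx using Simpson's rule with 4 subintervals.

f(x) = cos(x)
a = 1.5, b = 2.5, n = 4
h = (b - a)/n = 0.250000

Simpson's rule: (h/3)[f(x₀) + 4f(x₁) + 2f(x₂) + ... + f(xₙ)]

x_0 = 1.5000, f(x_0) = 0.070737, coefficient = 1
x_1 = 1.7500, f(x_1) = -0.178246, coefficient = 4
x_2 = 2.0000, f(x_2) = -0.416147, coefficient = 2
x_3 = 2.2500, f(x_3) = -0.628174, coefficient = 4
x_4 = 2.5000, f(x_4) = -0.801144, coefficient = 1

I ≈ (0.250000/3) × -4.788379 = -0.399032
Exact value: -0.399023
Error: 0.000009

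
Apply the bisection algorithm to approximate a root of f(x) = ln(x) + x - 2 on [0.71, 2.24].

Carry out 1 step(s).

f(x) = ln(x) + x - 2
Initial interval: [0.71, 2.24]

Iteration 1:
  c_1 = (0.710000 + 2.240000)/2 = 1.475000
  f(c_1) = f(1.475000) = -0.136342
  f(a) × f(c) ≥ 0, new interval: [1.475000, 2.240000]

After 1 iteration(s), the approximation is c_1 = 1.475000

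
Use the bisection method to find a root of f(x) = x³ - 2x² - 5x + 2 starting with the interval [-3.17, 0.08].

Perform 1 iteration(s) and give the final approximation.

f(x) = x³ - 2x² - 5x + 2
Initial interval: [-3.17, 0.08]

Iteration 1:
  c_1 = (-3.170000 + 0.080000)/2 = -1.545000
  f(c_1) = f(-1.545000) = 1.262996
  f(a) × f(c) < 0, new interval: [-3.170000, -1.545000]

After 1 iteration(s), the approximation is c_1 = -1.545000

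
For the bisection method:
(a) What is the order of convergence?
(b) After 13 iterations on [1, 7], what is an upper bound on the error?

(a) Bisection has linear (order 1) convergence; the error is halved each step.

(b) Error bound = (b-a)/2^n = (7 - 1)/2^{13}
    = 6/2^{13}

(a) 1 (linear); (b) error ≤ 7.32e-04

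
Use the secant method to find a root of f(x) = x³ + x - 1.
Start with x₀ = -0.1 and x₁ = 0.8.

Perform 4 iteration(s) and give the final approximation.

f(x) = x³ + x - 1
x₀ = -0.1, x₁ = 0.8

Secant formula: x_{n+1} = x_n - f(x_n)(x_n - x_{n-1})/(f(x_n) - f(x_{n-1}))

Iteration 1:
  f(-0.100000) = -1.101000
  f(0.800000) = 0.312000
  x_2 = 0.800000 - 0.312000×(0.800000 - (-0.100000))/(0.312000 - (-1.101000))
       = 0.601274
Iteration 2:
  f(0.800000) = 0.312000
  f(0.601274) = -0.181347
  x_3 = 0.601274 - (-0.181347)×(0.601274 - 0.800000)/(-0.181347 - 0.312000)
       = 0.674323
Iteration 3:
  f(0.601274) = -0.181347
  f(0.674323) = -0.019055
  x_4 = 0.674323 - (-0.019055)×(0.674323 - 0.601274)/(-0.019055 - (-0.181347))
       = 0.682900
Iteration 4:
  f(0.674323) = -0.019055
  f(0.682900) = 0.001371
  x_5 = 0.682900 - 0.001371×(0.682900 - 0.674323)/(0.001371 - (-0.019055))
       = 0.682324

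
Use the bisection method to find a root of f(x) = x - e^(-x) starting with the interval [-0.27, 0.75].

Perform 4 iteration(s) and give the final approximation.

f(x) = x - e^(-x)
Initial interval: [-0.27, 0.75]

Iteration 1:
  c_1 = (-0.270000 + 0.750000)/2 = 0.240000
  f(c_1) = f(0.240000) = -0.546628
  f(a) × f(c) ≥ 0, new interval: [0.240000, 0.750000]
Iteration 2:
  c_2 = (0.240000 + 0.750000)/2 = 0.495000
  f(c_2) = f(0.495000) = -0.114571
  f(a) × f(c) ≥ 0, new interval: [0.495000, 0.750000]
Iteration 3:
  c_3 = (0.495000 + 0.750000)/2 = 0.622500
  f(c_3) = f(0.622500) = 0.085899
  f(a) × f(c) < 0, new interval: [0.495000, 0.622500]
Iteration 4:
  c_4 = (0.495000 + 0.622500)/2 = 0.558750
  f(c_4) = f(0.558750) = -0.013174
  f(a) × f(c) ≥ 0, new interval: [0.558750, 0.622500]

After 4 iteration(s), the approximation is c_4 = 0.558750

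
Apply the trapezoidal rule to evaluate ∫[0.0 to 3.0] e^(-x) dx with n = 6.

f(x) = e^(-x)
a = 0.0, b = 3.0, n = 6
h = (b - a)/n = 0.500000

Trapezoidal rule: (h/2)[f(x₀) + 2f(x₁) + 2f(x₂) + ... + f(xₙ)]

x_0 = 0.0000, f(x_0) = 1.000000, coefficient = 1
x_1 = 0.5000, f(x_1) = 0.606531, coefficient = 2
x_2 = 1.0000, f(x_2) = 0.367879, coefficient = 2
x_3 = 1.5000, f(x_3) = 0.223130, coefficient = 2
x_4 = 2.0000, f(x_4) = 0.135335, coefficient = 2
x_5 = 2.5000, f(x_5) = 0.082085, coefficient = 2
x_6 = 3.0000, f(x_6) = 0.049787, coefficient = 1

I ≈ (0.500000/2) × 3.879708 = 0.969927
Exact value: 0.950213
Error: 0.019714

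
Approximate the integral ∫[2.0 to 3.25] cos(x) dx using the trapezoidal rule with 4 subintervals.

f(x) = cos(x)
a = 2.0, b = 3.25, n = 4
h = (b - a)/n = 0.312500

Trapezoidal rule: (h/2)[f(x₀) + 2f(x₁) + 2f(x₂) + ... + f(xₙ)]

x_0 = 2.0000, f(x_0) = -0.416147, coefficient = 1
x_1 = 2.3125, f(x_1) = -0.675545, coefficient = 2
x_2 = 2.6250, f(x_2) = -0.869507, coefficient = 2
x_3 = 2.9375, f(x_3) = -0.979245, coefficient = 2
x_4 = 3.2500, f(x_4) = -0.994130, coefficient = 1

I ≈ (0.312500/2) × -6.458872 = -1.009199
Exact value: -1.017493
Error: 0.008294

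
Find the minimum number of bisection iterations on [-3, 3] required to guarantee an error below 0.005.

We need (b-a)/2^n ≤ 0.005
(3 - (-3))/2^n ≤ 0.005
6/2^n ≤ 0.005
2^n ≥ 1200
n ≥ log₂(1200) = 10.23
n ≥ 11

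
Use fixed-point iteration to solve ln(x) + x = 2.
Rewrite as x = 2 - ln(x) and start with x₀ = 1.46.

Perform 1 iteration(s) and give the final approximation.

Equation: ln(x) + x = 2
Fixed-point form: x = 2 - ln(x)
x₀ = 1.46

x_1 = g(1.460000) = 1.621564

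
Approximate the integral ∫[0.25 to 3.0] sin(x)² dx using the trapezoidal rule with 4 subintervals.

f(x) = sin(x)²
a = 0.25, b = 3.0, n = 4
h = (b - a)/n = 0.687500

Trapezoidal rule: (h/2)[f(x₀) + 2f(x₁) + 2f(x₂) + ... + f(xₙ)]

x_0 = 0.2500, f(x_0) = 0.061209, coefficient = 1
x_1 = 0.9375, f(x_1) = 0.649767, coefficient = 2
x_2 = 1.6250, f(x_2) = 0.997065, coefficient = 2
x_3 = 2.3125, f(x_3) = 0.543639, coefficient = 2
x_4 = 3.0000, f(x_4) = 0.019915, coefficient = 1

I ≈ (0.687500/2) × 4.462065 = 1.533835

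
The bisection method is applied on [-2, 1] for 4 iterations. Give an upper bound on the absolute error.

Bisection error bound: |error| ≤ (b-a)/2^n
|error| ≤ (1 - (-2))/2^4 = 3/2^4
|error| ≤ 0.1875000000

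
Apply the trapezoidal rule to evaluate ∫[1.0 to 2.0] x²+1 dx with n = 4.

f(x) = x²+1
a = 1.0, b = 2.0, n = 4
h = (b - a)/n = 0.250000

Trapezoidal rule: (h/2)[f(x₀) + 2f(x₁) + 2f(x₂) + ... + f(xₙ)]

x_0 = 1.0000, f(x_0) = 2.000000, coefficient = 1
x_1 = 1.2500, f(x_1) = 2.562500, coefficient = 2
x_2 = 1.5000, f(x_2) = 3.250000, coefficient = 2
x_3 = 1.7500, f(x_3) = 4.062500, coefficient = 2
x_4 = 2.0000, f(x_4) = 5.000000, coefficient = 1

I ≈ (0.250000/2) × 26.750000 = 3.343750
Exact value: 3.333333
Error: 0.010417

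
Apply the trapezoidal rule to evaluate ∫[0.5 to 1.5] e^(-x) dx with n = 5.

f(x) = e^(-x)
a = 0.5, b = 1.5, n = 5
h = (b - a)/n = 0.200000

Trapezoidal rule: (h/2)[f(x₀) + 2f(x₁) + 2f(x₂) + ... + f(xₙ)]

x_0 = 0.5000, f(x_0) = 0.606531, coefficient = 1
x_1 = 0.7000, f(x_1) = 0.496585, coefficient = 2
x_2 = 0.9000, f(x_2) = 0.406570, coefficient = 2
x_3 = 1.1000, f(x_3) = 0.332871, coefficient = 2
x_4 = 1.3000, f(x_4) = 0.272532, coefficient = 2
x_5 = 1.5000, f(x_5) = 0.223130, coefficient = 1

I ≈ (0.200000/2) × 3.846777 = 0.384678
Exact value: 0.383400
Error: 0.001277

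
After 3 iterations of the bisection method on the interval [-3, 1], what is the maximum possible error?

Bisection error bound: |error| ≤ (b-a)/2^n
|error| ≤ (1 - (-3))/2^3 = 4/2^3
|error| ≤ 0.5000000000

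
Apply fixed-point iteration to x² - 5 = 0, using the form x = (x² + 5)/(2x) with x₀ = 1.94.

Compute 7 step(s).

Equation: x² - 5 = 0
Fixed-point form: x = (x² + 5)/(2x)
x₀ = 1.94

x_1 = g(1.940000) = 2.258660
x_2 = g(2.258660) = 2.236181
x_3 = g(2.236181) = 2.236068
x_4 = g(2.236068) = 2.236068
x_5 = g(2.236068) = 2.236068
x_6 = g(2.236068) = 2.236068
x_7 = g(2.236068) = 2.236068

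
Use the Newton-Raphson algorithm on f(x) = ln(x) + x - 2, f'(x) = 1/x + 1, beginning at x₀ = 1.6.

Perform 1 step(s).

f(x) = ln(x) + x - 2
f'(x) = 1/x + 1
x₀ = 1.6

Newton-Raphson formula: x_{n+1} = x_n - f(x_n)/f'(x_n)

Iteration 1:
  f(1.600000) = 0.070004
  f'(1.600000) = 1.625000
  x_1 = 1.600000 - 0.070004/1.625000 = 1.556921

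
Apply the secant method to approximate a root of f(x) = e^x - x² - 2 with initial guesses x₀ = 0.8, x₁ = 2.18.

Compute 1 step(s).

f(x) = e^x - x² - 2
x₀ = 0.8, x₁ = 2.18

Secant formula: x_{n+1} = x_n - f(x_n)(x_n - x_{n-1})/(f(x_n) - f(x_{n-1}))

Iteration 1:
  f(0.800000) = -0.414459
  f(2.180000) = 2.093906
  x_2 = 2.180000 - 2.093906×(2.180000 - 0.800000)/(2.093906 - (-0.414459))
       = 1.028018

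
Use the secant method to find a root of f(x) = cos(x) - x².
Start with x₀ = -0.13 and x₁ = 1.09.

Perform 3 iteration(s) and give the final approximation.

f(x) = cos(x) - x²
x₀ = -0.13, x₁ = 1.09

Secant formula: x_{n+1} = x_n - f(x_n)(x_n - x_{n-1})/(f(x_n) - f(x_{n-1}))

Iteration 1:
  f(-0.130000) = 0.974662
  f(1.090000) = -0.725615
  x_2 = 1.090000 - (-0.725615)×(1.090000 - (-0.130000))/(-0.725615 - 0.974662)
       = 0.569349
Iteration 2:
  f(1.090000) = -0.725615
  f(0.569349) = 0.518093
  x_3 = 0.569349 - 0.518093×(0.569349 - 1.090000)/(0.518093 - (-0.725615))
       = 0.786238
Iteration 3:
  f(0.569349) = 0.518093
  f(0.786238) = 0.088343
  x_4 = 0.786238 - 0.088343×(0.786238 - 0.569349)/(0.088343 - 0.518093)
       = 0.830823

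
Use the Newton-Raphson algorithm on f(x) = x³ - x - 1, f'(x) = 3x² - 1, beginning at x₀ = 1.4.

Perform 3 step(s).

f(x) = x³ - x - 1
f'(x) = 3x² - 1
x₀ = 1.4

Newton-Raphson formula: x_{n+1} = x_n - f(x_n)/f'(x_n)

Iteration 1:
  f(1.400000) = 0.344000
  f'(1.400000) = 4.880000
  x_1 = 1.400000 - 0.344000/4.880000 = 1.329508
Iteration 2:
  f(1.329508) = 0.020520
  f'(1.329508) = 4.302776
  x_2 = 1.329508 - 0.020520/4.302776 = 1.324739
Iteration 3:
  f(1.324739) = 0.000091
  f'(1.324739) = 4.264802
  x_3 = 1.324739 - 0.000091/4.264802 = 1.324718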